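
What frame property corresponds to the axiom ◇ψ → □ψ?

This schema is the CD axiom.
Its frame correspondent is partial functionality — ∀x ∀y ∀z (Rxy ∧ Rxz → y = z).

partial functionality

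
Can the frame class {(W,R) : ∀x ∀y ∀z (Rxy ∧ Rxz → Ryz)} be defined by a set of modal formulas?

Yes, by ◇p → □◇p

The condition is the Euclidean property. A defining modal formula is ◇p → □◇p.
Suppose ◇p→□◇p is valid. Take Rxy, Rxz and set V(p)={y}. Then ◇p at x, so □◇p at x, so ◇p at z, so some w with Rzw has p; w=y, i.e. Rzy. By symmetry of the argument, Ryz.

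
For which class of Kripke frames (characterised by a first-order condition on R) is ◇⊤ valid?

◇⊤ holds at w iff w has a successor, so frame-validity of ◇⊤ is exactly seriality. Equivalently via □p → ◇p:
Suppose □p→◇p is valid. At any x set V(p)=W. Then □p at x, so ◇p at x, so x has a successor.
Conversely, any frame satisfying ∀x ∃y Rxy validates the schema.
Frame condition: ∀x ∃y Rxy.

seriality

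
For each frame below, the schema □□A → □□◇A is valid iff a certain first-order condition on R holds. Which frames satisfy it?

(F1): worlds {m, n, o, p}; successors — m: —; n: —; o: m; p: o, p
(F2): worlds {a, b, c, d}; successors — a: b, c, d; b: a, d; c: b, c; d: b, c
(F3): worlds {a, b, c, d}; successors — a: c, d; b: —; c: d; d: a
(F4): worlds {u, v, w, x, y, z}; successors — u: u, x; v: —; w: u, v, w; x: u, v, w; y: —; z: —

The schema corresponds to a generalized confluence (Geach) condition: ∀x ∀z (xR²z → ∃w (xR²w ∧ zRw)).
(F1): fails — pR²m but no w with pR²w and mRw.
(F2): ✓.
(F3): fails — cR²a but no w with cR²w and aRw.
(F4): fails — uR²v but no t with uR²t and vRt.

(F2)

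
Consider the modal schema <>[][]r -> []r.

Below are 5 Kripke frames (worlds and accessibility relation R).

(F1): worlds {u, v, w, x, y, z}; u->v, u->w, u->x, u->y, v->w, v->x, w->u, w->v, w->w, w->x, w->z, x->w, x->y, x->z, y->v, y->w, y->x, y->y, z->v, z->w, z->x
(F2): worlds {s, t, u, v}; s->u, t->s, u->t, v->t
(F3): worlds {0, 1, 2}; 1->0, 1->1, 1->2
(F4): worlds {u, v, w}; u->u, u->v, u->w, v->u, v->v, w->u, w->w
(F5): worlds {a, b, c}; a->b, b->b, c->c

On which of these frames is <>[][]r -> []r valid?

(F1), (F4), (F5)

This is the axiom for a generalized confluence (Geach) condition; its first-order frame correspondent is forall x forall y forall z ((xRy & xRz) -> exists w (y R^2 w & z = w)).
(F1): satisfies the condition.
(F2): fails — sRu, sRu but no w with uR²w and u=w.
(F3): fails — 1R0, 1R0 but no w with 0R²w and 0=w.
(F4): satisfies the condition.
(F5): satisfies the condition.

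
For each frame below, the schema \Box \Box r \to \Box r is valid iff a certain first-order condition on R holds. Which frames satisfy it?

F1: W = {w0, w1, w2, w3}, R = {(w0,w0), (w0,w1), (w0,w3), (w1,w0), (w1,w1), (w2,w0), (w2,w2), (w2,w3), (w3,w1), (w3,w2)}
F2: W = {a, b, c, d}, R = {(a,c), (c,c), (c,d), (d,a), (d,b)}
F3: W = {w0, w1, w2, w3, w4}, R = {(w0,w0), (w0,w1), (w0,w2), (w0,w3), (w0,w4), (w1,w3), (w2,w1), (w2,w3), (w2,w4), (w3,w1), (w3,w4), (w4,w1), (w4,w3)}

The schema corresponds to density: \forall x \forall y (Rxy \to \exists z (Rxz \wedge Rzy)).
F1: holds.
F2: fails — Rdb but no z with Rdz and Rzb.
F3: fails — Rw1w3 but no z with Rw1z and Rzw3.
Valid on: F1.

F1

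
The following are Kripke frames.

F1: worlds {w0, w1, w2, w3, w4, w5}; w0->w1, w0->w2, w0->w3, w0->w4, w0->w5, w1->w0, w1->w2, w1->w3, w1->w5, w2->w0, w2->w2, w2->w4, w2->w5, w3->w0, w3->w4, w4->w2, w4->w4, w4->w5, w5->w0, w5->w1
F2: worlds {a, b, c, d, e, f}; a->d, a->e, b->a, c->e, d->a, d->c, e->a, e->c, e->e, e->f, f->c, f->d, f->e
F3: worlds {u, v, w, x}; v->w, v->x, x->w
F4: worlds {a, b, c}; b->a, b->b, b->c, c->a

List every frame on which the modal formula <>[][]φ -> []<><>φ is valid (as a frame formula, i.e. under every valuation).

F1, F2

The schema corresponds to a generalized confluence (Geach) condition: forall x forall y forall z ((xRy & xRz) -> exists w (y R^2 w & z R^2 w)).
F1: condition met.
F2: condition met.
F3: fails — vRw, vRw but no t with wR²t and wR²t.
F4: fails — bRa, bRa but no w with aR²w and aR²w.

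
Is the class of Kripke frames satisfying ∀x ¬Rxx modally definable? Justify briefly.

No — not modally definable

Any modally definable frame class is closed under surjective bounded morphisms.
The 2-cycle (worlds s,t with s→t→s) is irreflexive, and the map sending every world to a single reflexive point • is a surjective bounded morphism (forth: every edge maps to (•,•); back: every world has a successor). So any modal formula valid on the 2-cycle is also valid on the reflexive point, which is not irreflexive.
Hence irreflexivity is not modally definable.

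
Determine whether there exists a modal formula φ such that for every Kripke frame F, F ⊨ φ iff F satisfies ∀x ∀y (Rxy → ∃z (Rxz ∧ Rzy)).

Yes: it is density, defined by the C4 schema □□q → □q.
Suppose □□q→□q is valid. Take Rxy and set V(q)={w : xR²w}. Then □□q at x, so □q at x, so q at y, i.e. ∃z(Rxz∧Rzy).

Yes — defined by □□q → □q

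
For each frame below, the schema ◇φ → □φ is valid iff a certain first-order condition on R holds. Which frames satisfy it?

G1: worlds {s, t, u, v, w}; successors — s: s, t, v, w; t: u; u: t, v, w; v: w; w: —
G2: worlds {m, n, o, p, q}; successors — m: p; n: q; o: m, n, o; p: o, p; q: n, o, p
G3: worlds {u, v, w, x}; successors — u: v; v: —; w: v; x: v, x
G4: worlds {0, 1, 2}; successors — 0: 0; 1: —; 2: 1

The schema corresponds to partial functionality: ∀x ∀y ∀z (Rxy ∧ Rxz → y = z).
G1: fails — s sees both s and t.
G2: fails — o sees both m and n.
G3: fails — x sees both v and x.
G4: holds.
Valid on: G4.

G4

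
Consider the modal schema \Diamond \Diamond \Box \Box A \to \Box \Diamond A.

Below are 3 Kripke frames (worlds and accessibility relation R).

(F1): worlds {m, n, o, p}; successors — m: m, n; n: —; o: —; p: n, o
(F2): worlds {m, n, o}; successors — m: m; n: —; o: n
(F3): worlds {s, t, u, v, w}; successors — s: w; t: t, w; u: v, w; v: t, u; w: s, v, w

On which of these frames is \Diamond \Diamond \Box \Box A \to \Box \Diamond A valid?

The schema corresponds to a generalized confluence (Geach) condition: \forall x \forall y \forall z ((x R^2 y \wedge xRz) \to \exists w (y R^2 w \wedge zRw)).
(F1): fails — mR²m, mRn but no w with mR²w and nRw.
(F2): condition met.
(F3): fails — uR²s, uRv but no w* with sR²w* and vRw*.

(F2)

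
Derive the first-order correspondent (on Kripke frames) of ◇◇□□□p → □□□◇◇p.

∀x ∀y ∀z ((xR²y ∧ xR³z) → ∃w (yR³w ∧ zR²w))

This is a Sahlqvist (Geach-type) schema ◇^2□^3p → □^3◇^2p.
Minimal-valuation argument: fix x; take any y with xR^2y and any z with xR^3z. Set V(p) to the set of worlds R-reachable from y in exactly 3 steps. Then □^3p holds at y, so the antecedent holds at x; validity forces ◇^2p at z, giving a w with zR^2w and yR^3w.
First-order correspondent: ∀x ∀y ∀z ((xR²y ∧ xR³z) → ∃w (yR³w ∧ zR²w)).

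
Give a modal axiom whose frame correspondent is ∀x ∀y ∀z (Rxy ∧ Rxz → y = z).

This is partial functionality; the standard corresponding axiom is CD: ◇r → □r.
Suppose ◇r→□r is valid. Take Rxy, Rxz and set V(r)={y}. Then ◇r at x, so □r at x, so r at z, i.e. z=y.

◇r → □r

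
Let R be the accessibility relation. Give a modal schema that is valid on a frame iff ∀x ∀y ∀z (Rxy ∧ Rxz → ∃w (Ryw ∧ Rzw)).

The condition is convergence. The .2 schema ◇□q → □◇q defines it.
Suppose ◇□q→□◇q is valid. Take Rxy, Rxz and set V(q)={w : Ryw}. Then □q at y so ◇□q at x, so □◇q at x, so ◇q at z, giving w with Rzw and Ryw.

◇□q → □◇q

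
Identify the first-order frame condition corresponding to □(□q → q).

Suppose □(□q→q) is valid. Take Rxy and set V(q)={w : Ryw}. Then at y, □q holds; since □(□q→q) at x, □q→q at y, so q at y, i.e. Ryy.
The converse is a direct semantic check.
So the correspondent is shift-reflexivity.

shift-reflexivity: ∀x ∀y (Rxy → Ryy)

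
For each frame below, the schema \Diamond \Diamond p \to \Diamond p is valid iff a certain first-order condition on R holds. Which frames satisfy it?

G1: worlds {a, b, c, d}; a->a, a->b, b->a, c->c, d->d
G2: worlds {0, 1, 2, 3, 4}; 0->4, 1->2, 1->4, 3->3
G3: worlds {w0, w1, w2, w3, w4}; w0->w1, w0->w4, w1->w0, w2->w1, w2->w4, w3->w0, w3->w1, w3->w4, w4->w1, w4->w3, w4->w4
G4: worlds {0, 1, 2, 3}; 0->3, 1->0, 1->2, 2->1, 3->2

G2

Frame correspondent (Sahlqvist): \forall x \forall y \forall z (Rxy \wedge Ryz \to Rxz) — i.e. transitivity.
G1: fails — Rba and Rab but not Rbb.
G2: holds.
G3: fails — Rw1w0 and Rw0w4 but not Rw1w4.
G4: fails — R10 and R03 but not R13.
Valid on: G2.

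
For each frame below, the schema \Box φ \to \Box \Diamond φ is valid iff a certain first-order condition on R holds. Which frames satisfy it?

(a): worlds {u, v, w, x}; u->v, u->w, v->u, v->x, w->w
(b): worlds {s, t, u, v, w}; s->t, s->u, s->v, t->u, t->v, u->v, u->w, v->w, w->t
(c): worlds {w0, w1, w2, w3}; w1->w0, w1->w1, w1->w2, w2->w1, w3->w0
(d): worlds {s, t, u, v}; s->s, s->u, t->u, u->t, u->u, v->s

The schema corresponds to a generalized confluence (Geach) condition: \forall x \forall z (xRz \to \exists w (xRw \wedge zRw)).
(a): fails — uRv but no t with uRt and vRt.
(b): fails — sRv but no w* with sRw* and vRw*.
(c): fails — w1Rw0 but no w with w1Rw and w0Rw.
(d): ✓.

(d)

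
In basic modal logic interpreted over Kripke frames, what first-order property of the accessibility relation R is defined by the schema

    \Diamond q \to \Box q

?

partial functionality: \forall x \forall y \forall z (Rxy \wedge Rxz \to y = z)

This schema is the CD axiom.
It corresponds to partial functionality: \forall x \forall y \forall z (Rxy \wedge Rxz \to y = z).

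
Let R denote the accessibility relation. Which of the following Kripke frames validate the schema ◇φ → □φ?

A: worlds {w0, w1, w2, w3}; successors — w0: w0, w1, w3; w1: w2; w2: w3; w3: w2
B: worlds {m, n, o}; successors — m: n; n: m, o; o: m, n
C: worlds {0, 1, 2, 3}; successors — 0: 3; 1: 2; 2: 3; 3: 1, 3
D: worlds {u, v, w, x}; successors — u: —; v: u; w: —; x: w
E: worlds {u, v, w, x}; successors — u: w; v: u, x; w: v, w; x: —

The schema corresponds to partial functionality: ∀x ∀y ∀z (Rxy ∧ Rxz → y = z).
A: fails — w0 sees both w0 and w1.
B: fails — n sees both m and o.
C: fails — 3 sees both 1 and 3.
D: ✓.
E: fails — v sees both u and x.

D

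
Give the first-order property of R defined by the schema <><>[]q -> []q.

This is a Sahlqvist (Geach-type) schema ◇^2□^1q → □^1◇^0q.
First-order correspondent: forall x forall y forall z ((x R^2 y & xRz) -> exists w (yRw & z = w)).

forall x forall y forall z ((x R^2 y & xRz) -> exists w (yRw & z = w))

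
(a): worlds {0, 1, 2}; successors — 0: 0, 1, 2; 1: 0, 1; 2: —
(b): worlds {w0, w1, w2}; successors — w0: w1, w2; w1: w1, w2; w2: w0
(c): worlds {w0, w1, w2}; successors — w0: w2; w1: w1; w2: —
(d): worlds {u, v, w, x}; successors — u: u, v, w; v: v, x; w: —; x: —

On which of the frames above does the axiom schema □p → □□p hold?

Frame correspondent (Sahlqvist): ∀x ∀y ∀z (Rxy ∧ Ryz → Rxz) — i.e. transitivity.
(a): fails — R10 and R02 but not R12.
(b): fails — Rw1w2 and Rw2w0 but not Rw1w0.
(c): satisfies the condition.
(d): fails — Ruv and Rvx but not Rux.
Valid on: (c).

(c)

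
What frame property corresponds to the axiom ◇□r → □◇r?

Suppose ◇□r→□◇r is valid. Take Rxy, Rxz and set V(r)={w : Ryw}. Then □r at y so ◇□r at x, so □◇r at x, so ◇r at z, giving w with Rzw and Ryw.
Conversely, any frame satisfying ∀x ∀y ∀z (Rxy ∧ Rxz → ∃w (Ryw ∧ Rzw)) validates the schema.
Frame condition: ∀x ∀y ∀z (Rxy ∧ Rxz → ∃w (Ryw ∧ Rzw)).

Convergence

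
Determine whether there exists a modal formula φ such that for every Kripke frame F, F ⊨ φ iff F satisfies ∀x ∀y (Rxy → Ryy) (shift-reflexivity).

Yes, by □(□r → r)

Yes: it is shift-reflexivity, defined by the T□ schema □(□r → r).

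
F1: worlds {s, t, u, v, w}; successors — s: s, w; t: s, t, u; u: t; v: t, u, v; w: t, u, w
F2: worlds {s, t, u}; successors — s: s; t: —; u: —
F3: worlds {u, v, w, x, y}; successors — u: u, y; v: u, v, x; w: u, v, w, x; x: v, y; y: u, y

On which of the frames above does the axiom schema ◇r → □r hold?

F2

The schema corresponds to partial functionality: ∀x ∀y ∀z (Rxy ∧ Rxz → y = z).
F1: fails — s sees both s and w.
F2: condition met.
F3: fails — u sees both u and y.
Valid on: F2.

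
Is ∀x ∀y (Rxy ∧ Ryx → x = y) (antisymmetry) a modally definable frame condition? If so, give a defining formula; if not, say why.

Modal frame validity is preserved under surjective bounded morphisms.
The 4-cycle (worlds a,b,c,d with a→b→c→d→a) is antisymmetric. Sending even-indexed worlds to • and odd-indexed worlds to ∘ is a surjective bounded morphism onto the two-world frame with •↔∘, which is not antisymmetric.
So the class is not modally definable.

No — not modally definable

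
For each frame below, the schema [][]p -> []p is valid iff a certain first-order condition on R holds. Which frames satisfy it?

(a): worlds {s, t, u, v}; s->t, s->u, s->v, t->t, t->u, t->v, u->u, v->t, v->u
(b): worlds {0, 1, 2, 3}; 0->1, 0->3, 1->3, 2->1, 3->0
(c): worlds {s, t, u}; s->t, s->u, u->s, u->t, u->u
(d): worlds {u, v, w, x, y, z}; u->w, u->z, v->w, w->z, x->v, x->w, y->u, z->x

(a), (c)

The schema corresponds to density: forall x forall y (Rxy -> exists z (Rxz & Rzy)).
(a): satisfies the condition.
(b): fails — R01 but no z with R0z and Rz1.
(c): satisfies the condition.
(d): fails — Ruw but no t with Rut and Rtw.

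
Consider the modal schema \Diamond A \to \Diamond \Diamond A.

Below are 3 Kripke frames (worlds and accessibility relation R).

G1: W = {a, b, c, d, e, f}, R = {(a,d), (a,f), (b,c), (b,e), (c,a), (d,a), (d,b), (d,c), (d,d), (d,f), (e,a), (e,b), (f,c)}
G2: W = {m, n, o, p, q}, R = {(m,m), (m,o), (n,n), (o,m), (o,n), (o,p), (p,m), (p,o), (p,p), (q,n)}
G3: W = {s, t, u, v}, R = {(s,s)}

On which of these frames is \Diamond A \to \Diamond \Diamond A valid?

G2, G3

The schema corresponds to a generalized confluence (Geach) condition: \forall x \forall y (xRy \to \exists w (y = w \wedge x R^2 w)).
G1: fails — bRc but no w with c=w and bR²w.
G2: holds.
G3: holds.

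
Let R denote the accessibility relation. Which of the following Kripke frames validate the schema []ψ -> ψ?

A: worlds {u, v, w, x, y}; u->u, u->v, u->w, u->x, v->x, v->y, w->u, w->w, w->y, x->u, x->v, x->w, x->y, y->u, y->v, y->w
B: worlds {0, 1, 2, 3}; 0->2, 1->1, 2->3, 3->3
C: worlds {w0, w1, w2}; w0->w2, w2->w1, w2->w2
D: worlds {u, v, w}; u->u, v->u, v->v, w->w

D

The schema corresponds to reflexivity: forall x Rxx.
A: fails — world v does not see itself.
B: fails — world 0 does not see itself.
C: fails — world w0 does not see itself.
D: holds.
Valid on: D.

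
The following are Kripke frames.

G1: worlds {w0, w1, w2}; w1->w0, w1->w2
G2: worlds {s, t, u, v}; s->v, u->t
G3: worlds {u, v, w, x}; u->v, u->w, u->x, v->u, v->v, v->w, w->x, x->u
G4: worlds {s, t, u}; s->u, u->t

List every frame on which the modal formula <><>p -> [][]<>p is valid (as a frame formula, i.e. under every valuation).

G1, G2

This is the axiom for a generalized confluence (Geach) condition; its first-order frame correspondent is forall x forall y forall z ((x R^2 y & x R^2 z) -> exists w (y = w & zRw)).
G1: ✓.
G2: ✓.
G3: fails — uR²u, uR²u but no t with u=t and uRt.
G4: fails — sR²t, sR²t but no w with t=w and tRw.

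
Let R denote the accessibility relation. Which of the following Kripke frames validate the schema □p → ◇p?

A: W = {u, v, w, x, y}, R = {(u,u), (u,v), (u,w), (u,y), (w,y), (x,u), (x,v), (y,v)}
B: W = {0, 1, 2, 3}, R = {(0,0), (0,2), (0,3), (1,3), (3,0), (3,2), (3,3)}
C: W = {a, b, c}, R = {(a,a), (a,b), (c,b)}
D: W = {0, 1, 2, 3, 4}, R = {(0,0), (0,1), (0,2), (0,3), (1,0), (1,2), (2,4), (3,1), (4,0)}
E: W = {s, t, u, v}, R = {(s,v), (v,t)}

The schema corresponds to seriality: ∀x ∃y Rxy.
A: fails — world v has no successor.
B: fails — world 2 has no successor.
C: fails — world b has no successor.
D: holds.
E: fails — world t has no successor.

D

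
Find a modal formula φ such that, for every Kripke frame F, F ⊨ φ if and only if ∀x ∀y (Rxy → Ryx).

r → □◇r

The condition is symmetry. The B schema r → □◇r defines it.
Suppose r→□◇r is valid. Take Rxy and set V(r)={x}. Then r at x, so □◇r at x, so ◇r at y, so some z with Ryz has r; z=x, i.e. Ryx.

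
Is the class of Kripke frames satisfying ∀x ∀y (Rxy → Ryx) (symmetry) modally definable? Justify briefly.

Definable; p → □◇p defines it

The condition is symmetry. A defining modal formula is p → □◇p.
Suppose p→□◇p is valid. Take Rxy and set V(p)={x}. Then p at x, so □◇p at x, so ◇p at y, so some z with Ryz has p; z=x, i.e. Ryx.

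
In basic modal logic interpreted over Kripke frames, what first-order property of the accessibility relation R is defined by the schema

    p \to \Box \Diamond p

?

symmetry

Suppose p→□◇p is valid. Take Rxy and set V(p)={x}. Then p at x, so □◇p at x, so ◇p at y, so some z with Ryz has p; z=x, i.e. Ryx.
Conversely, any frame satisfying \forall x \forall y (Rxy \to Ryx) validates the schema.
Frame condition: \forall x \forall y (Rxy \to Ryx).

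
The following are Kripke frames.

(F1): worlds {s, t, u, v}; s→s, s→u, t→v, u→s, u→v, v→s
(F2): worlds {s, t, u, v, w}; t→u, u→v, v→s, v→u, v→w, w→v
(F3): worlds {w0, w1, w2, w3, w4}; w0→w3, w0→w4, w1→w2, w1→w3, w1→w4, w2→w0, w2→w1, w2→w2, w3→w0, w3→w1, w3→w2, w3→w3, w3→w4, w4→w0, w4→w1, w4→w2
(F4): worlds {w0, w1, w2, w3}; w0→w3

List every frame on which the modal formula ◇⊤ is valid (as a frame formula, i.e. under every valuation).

This is the axiom for seriality; its first-order frame correspondent is ∀x ∃y Rxy.
(F1): satisfies the condition.
(F2): fails — world s has no successor.
(F3): satisfies the condition.
(F4): fails — world w1 has no successor.

(F1), (F3)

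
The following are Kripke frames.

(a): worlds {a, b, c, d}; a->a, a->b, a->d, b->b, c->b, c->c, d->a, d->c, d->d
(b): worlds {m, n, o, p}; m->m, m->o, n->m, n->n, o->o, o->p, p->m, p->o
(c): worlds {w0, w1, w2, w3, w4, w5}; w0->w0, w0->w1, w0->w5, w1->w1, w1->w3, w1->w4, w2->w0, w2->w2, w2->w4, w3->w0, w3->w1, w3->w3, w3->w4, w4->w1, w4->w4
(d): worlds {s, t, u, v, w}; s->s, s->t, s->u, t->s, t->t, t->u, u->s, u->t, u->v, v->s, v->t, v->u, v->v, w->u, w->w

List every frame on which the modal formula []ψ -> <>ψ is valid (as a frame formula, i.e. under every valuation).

(a), (b), (d)

This is the axiom for seriality; its first-order frame correspondent is forall x exists y Rxy.
(a): satisfies the condition.
(b): satisfies the condition.
(c): fails — world w5 has no successor.
(d): satisfies the condition.
Valid on: (a), (b), (d).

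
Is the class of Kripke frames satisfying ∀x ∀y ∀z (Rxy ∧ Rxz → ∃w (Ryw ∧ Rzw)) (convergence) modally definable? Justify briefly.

Definable; ◇□r → □◇r defines it

Yes: it is convergence, defined by the .2 schema ◇□r → □◇r.
Suppose ◇□r→□◇r is valid. Take Rxy, Rxz and set V(r)={w : Ryw}. Then □r at y so ◇□r at x, so □◇r at x, so ◇r at z, giving w with Rzw and Ryw.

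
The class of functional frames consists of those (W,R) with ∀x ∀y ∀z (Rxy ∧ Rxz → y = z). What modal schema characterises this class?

A defining formula is ◇p → □p (the CD axiom).
Suppose ◇p→□p is valid. Take Rxy, Rxz and set V(p)={y}. Then ◇p at x, so □p at x, so p at z, i.e. z=y.

◇p → □p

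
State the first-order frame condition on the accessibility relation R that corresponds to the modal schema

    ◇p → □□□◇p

This is a Sahlqvist (Geach-type) schema ◇^1□^0p → □^3◇^1p.
First-order correspondent: ∀x ∀y ∀z ((xRy ∧ xR³z) → ∃w (y = w ∧ zRw)).

∀x ∀y ∀z ((xRy ∧ xR³z) → ∃w (y = w ∧ zRw))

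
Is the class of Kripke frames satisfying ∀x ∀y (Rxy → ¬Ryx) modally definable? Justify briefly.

Modal frame validity is preserved under surjective bounded morphisms.
The 4-cycle (worlds s,t,u,v with s→t→u→v→s) is asymmetric. Mapping every world to a single reflexive point • is a surjective bounded morphism, and the reflexive point is not asymmetric (R•• but asymmetry requires ¬R••).
Hence asymmetry is not modally definable.

Not modally definable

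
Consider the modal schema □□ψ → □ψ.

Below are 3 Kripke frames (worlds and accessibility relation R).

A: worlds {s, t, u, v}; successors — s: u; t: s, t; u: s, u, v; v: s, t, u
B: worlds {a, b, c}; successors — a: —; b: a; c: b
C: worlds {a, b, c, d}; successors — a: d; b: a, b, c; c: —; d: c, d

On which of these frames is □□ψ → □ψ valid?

A, C

This is the axiom for density; its first-order frame correspondent is ∀x ∀y (Rxy → ∃z (Rxz ∧ Rzy)).
A: condition met.
B: fails — Rba but no z with Rbz and Rza.
C: condition met.
Valid on: A, C.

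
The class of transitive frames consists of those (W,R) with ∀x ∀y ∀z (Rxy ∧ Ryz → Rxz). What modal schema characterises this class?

A defining formula is □q → □□q (the 4 axiom).

□q → □□q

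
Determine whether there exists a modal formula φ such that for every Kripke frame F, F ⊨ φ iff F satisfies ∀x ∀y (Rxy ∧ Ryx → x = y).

No

Any modally definable frame class is closed under surjective bounded morphisms.
The 6-cycle (worlds a,b,c,d,e,f with a→b→c→d→e→f→a) is antisymmetric. Sending even-indexed worlds to a and odd-indexed worlds to b is a surjective bounded morphism onto the two-world frame with a↔b, which is not antisymmetric.
So the class is not modally definable.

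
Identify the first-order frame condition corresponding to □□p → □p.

Suppose □□p→□p is valid. Take Rxy and set V(p)={w : xR²w}. Then □□p at x, so □p at x, so p at y, i.e. ∃z(Rxz∧Rzy).
Conversely, on a frame with density the schema holds at every world under every valuation.
Frame condition: ∀x ∀y (Rxy → ∃z (Rxz ∧ Rzy)).

density: ∀x ∀y (Rxy → ∃z (Rxz ∧ Rzy))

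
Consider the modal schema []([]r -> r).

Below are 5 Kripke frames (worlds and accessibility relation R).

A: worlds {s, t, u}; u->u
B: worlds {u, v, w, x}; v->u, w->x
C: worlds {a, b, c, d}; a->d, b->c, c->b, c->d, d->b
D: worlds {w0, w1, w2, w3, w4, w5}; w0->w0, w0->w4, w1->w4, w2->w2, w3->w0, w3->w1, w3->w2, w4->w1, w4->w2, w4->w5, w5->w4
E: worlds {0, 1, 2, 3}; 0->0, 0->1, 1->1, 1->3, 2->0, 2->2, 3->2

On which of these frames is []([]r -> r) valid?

The schema corresponds to shift-reflexivity: forall x forall y (Rxy -> Ryy).
A: satisfies the condition.
B: fails — Rvu but not Ruu.
C: fails — Rbc but not Rcc.
D: fails — Rw0w4 but not Rw4w4.
E: fails — R13 but not R33.

A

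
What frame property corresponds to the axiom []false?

This is the Ver axiom.
It corresponds to emptiness of R: forall x forall y ~Rxy.

emptiness of R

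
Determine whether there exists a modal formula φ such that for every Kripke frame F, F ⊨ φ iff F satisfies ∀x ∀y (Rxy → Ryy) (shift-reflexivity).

Yes: it is shift-reflexivity, defined by the T□ schema □(□p → p).
Suppose □(□p→p) is valid. Take Rxy and set V(p)={w : Ryw}. Then at y, □p holds; since □(□p→p) at x, □p→p at y, so p at y, i.e. Ryy.

Definable; □(□p → p) defines it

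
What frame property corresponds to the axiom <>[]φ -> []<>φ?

convergence

This is the .2 axiom.
Its frame correspondent is convergence — forall x forall y forall z (Rxy & Rxz -> exists w (Ryw & Rzw)).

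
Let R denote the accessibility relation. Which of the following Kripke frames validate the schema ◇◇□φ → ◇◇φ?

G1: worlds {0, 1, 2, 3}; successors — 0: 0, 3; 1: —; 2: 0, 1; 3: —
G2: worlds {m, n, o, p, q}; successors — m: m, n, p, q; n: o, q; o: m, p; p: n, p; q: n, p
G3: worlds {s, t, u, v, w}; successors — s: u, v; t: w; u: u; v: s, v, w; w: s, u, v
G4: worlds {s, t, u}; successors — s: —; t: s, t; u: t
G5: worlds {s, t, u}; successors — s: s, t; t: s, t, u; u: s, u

G3, G5

Frame correspondent (Sahlqvist): ∀x ∀y (xR²y → ∃w (yRw ∧ xR²w)) — i.e. a generalized confluence (Geach) condition.
G1: fails — 0R²3 but no w with 3Rw and 0R²w.
G2: fails — nR²n but no w with nRw and nR²w.
G3: satisfies the condition.
G4: fails — tR²s but no w with sRw and tR²w.
G5: satisfies the condition.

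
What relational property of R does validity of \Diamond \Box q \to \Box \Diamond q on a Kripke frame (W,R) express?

Convergence

Suppose ◇□q→□◇q is valid. Take Rxy, Rxz and set V(q)={w : Ryw}. Then □q at y so ◇□q at x, so □◇q at x, so ◇q at z, giving w with Rzw and Ryw.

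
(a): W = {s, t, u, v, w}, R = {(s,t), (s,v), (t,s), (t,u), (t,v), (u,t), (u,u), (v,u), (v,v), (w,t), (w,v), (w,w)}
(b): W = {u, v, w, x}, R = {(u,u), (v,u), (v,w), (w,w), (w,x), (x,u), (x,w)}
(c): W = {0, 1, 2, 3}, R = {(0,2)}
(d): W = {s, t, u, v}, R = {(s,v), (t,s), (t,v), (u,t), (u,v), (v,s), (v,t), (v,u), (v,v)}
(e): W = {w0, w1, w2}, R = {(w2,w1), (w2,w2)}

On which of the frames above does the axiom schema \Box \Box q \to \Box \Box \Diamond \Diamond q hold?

(a), (b), (c), (d)

Frame correspondent (Sahlqvist): \forall x \forall z (x R^2 z \to \exists w (x R^2 w \wedge z R^2 w)) — i.e. a generalized confluence (Geach) condition.
(a): satisfies the condition.
(b): satisfies the condition.
(c): satisfies the condition.
(d): satisfies the condition.
(e): fails — w2R²w1 but no w with w2R²w and w1R²w.
Valid on: (a), (b), (c), (d).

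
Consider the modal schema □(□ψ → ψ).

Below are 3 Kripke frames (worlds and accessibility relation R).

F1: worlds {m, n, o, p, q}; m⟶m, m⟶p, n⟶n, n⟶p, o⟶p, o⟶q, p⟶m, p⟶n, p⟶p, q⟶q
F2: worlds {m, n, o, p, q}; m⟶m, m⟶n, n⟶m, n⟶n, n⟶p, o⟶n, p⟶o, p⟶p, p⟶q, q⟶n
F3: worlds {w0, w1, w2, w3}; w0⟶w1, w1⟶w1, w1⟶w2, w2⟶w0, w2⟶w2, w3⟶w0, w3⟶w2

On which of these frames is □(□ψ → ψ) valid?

This is the axiom for shift-reflexivity; its first-order frame correspondent is ∀x ∀y (Rxy → Ryy).
F1: ✓.
F2: fails — Rpo but not Roo.
F3: fails — Rw3w0 but not Rw0w0.
Valid on: F1.

F1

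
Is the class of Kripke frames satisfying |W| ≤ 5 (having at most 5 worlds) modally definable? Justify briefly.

Any modally definable frame class is closed under disjoint unions.
Any modal formula valid on each of 6 disjoint one-world frames is valid on their disjoint union (validity is preserved under disjoint unions). Each one-world frame has |W|=1≤5, but the union has |W|=6.
So no modal formula (or set of formulas) defines exactly the |W|≤5 frames.

No — not modally definable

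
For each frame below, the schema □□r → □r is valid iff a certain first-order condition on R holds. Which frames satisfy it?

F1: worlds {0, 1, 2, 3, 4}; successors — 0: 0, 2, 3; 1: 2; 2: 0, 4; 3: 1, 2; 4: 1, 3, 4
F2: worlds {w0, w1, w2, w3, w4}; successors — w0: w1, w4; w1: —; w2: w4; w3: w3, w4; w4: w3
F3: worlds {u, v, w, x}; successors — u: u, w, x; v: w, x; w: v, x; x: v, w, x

This is the axiom for density; its first-order frame correspondent is ∀x ∀y (Rxy → ∃z (Rxz ∧ Rzy)).
F1: fails — R12 but no z with R1z and Rz2.
F2: fails — Rw0w4 but no z with Rw0z and Rzw4.
F3: condition met.
Valid on: F3.

F3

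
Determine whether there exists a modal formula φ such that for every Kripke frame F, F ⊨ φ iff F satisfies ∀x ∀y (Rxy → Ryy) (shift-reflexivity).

This is a Sahlqvist condition; the T□ axiom □(□r → r) defines it.
Suppose □(□r→r) is valid. Take Rxy and set V(r)={w : Ryw}. Then at y, □r holds; since □(□r→r) at x, □r→r at y, so r at y, i.e. Ryy.

Yes, by □(□r → r)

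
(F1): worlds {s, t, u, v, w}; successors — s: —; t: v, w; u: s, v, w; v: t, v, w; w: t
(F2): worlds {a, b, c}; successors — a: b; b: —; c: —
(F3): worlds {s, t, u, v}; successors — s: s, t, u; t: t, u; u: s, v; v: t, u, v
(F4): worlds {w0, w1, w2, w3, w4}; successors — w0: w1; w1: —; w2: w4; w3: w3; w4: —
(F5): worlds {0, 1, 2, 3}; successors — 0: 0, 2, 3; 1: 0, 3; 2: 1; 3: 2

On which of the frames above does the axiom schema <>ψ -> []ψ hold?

(F2), (F4)

Frame correspondent (Sahlqvist): forall x forall y forall z (Rxy & Rxz -> y = z) — i.e. partial functionality.
(F1): fails — t sees both v and w.
(F2): ✓.
(F3): fails — s sees both s and t.
(F4): ✓.
(F5): fails — 0 sees both 0 and 2.
Valid on: (F2), (F4).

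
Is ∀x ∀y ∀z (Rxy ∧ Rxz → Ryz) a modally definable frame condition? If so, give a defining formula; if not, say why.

Yes: it is the Euclidean property, defined by the 5 schema ◇p → □◇p.
Suppose ◇p→□◇p is valid. Take Rxy, Rxz and set V(p)={y}. Then ◇p at x, so □◇p at x, so ◇p at z, so some w with Rzw has p; w=y, i.e. Rzy. By symmetry of the argument, Ryz.

Yes — defined by ◇p → □◇p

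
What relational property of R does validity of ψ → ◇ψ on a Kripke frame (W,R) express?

reflexivity

Replacing ψ by ¬ψ and contraposing gives the equivalent schema □ψ → ψ.
Suppose □ψ→ψ is valid. At any x set V(ψ)={w : Rxw}. Then □ψ holds at x, so ψ holds at x, i.e. Rxx.
Conversely, any frame satisfying ∀x Rxx validates the schema.
So the correspondent is reflexivity.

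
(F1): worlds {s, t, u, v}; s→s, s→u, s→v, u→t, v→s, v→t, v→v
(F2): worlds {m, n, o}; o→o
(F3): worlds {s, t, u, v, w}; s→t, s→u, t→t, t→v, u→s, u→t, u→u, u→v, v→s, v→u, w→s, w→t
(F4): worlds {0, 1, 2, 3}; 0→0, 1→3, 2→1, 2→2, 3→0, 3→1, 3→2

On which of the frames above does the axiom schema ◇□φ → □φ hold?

(F2)

Frame correspondent (Sahlqvist): ∀x ∀y ∀z (Rxy ∧ Rxz → Ryz) — i.e. the Euclidean property.
(F1): fails — Rsv and Rsu but not Rvu.
(F2): ✓.
(F3): fails — Rst and Rsu but not Rtu.
(F4): fails — R13 and R13 but not R33.
Valid on: (F2).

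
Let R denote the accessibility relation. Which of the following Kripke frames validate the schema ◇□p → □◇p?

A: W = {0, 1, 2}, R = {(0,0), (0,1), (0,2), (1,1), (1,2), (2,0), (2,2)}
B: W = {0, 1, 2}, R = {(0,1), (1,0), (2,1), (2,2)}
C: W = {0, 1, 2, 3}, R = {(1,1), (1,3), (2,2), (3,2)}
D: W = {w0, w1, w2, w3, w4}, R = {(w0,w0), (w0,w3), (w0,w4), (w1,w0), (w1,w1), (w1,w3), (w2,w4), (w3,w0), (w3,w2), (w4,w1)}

The schema corresponds to convergence: ∀x ∀y ∀z (Rxy ∧ Rxz → ∃w (Ryw ∧ Rzw)).
A: ✓.
B: fails — R22 and R21 but 2 and 1 have no common successor.
C: fails — R11 and R13 but 1 and 3 have no common successor.
D: fails — Rw0w4 and Rw0w0 but w4 and w0 have no common successor.

A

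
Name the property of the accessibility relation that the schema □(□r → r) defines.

This is the T□ axiom.
It corresponds to shift-reflexivity: ∀x ∀y (Rxy → Ryy).

shift-reflexivity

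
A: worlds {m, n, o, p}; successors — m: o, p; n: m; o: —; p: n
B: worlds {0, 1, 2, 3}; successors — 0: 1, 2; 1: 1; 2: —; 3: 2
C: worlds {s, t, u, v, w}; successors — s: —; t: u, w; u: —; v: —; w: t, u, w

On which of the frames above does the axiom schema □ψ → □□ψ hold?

Frame correspondent (Sahlqvist): ∀x ∀y ∀z (Rxy ∧ Ryz → Rxz) — i.e. transitivity.
A: fails — Rnm and Rmo but not Rno.
B: condition met.
C: fails — Rtw and Rwt but not Rtt.
Valid on: B.

B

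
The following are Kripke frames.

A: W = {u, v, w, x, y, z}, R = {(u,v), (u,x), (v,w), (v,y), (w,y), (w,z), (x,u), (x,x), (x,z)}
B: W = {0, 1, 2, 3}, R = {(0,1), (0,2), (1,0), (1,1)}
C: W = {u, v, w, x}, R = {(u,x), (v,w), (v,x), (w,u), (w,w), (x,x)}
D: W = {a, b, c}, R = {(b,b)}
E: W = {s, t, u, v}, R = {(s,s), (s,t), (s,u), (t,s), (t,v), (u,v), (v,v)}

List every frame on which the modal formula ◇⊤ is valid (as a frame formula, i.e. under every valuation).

C, E

The schema corresponds to seriality: ∀x ∃y Rxy.
A: fails — world y has no successor.
B: fails — world 2 has no successor.
C: condition met.
D: fails — world a has no successor.
E: condition met.
Valid on: C, E.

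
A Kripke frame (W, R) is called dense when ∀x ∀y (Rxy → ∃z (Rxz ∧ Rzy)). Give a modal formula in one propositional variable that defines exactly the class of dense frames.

□□p → □p

This is density; the standard corresponding axiom is C4: □□p → □p.
Suppose □□p→□p is valid. Take Rxy and set V(p)={w : xR²w}. Then □□p at x, so □p at x, so p at y, i.e. ∃z(Rxz∧Rzy).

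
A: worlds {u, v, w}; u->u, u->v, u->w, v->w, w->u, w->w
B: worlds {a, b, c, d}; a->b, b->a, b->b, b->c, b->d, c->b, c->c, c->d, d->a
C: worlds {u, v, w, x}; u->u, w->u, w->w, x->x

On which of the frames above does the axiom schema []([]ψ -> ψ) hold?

The schema corresponds to shift-reflexivity: forall x forall y (Rxy -> Ryy).
A: fails — Ruv but not Rvv.
B: fails — Rcd but not Rdd.
C: ✓.
Valid on: C.

C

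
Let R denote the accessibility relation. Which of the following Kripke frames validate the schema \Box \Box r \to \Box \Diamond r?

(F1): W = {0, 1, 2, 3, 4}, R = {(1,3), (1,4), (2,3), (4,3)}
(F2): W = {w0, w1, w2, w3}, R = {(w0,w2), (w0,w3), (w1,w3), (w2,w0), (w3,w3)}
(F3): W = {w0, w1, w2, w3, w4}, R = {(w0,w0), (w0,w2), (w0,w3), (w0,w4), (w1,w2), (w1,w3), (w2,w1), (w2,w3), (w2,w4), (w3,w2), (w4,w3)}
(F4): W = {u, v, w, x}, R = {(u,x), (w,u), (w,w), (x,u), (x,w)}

(F2), (F3), (F4)

The schema corresponds to a generalized confluence (Geach) condition: \forall x \forall z (xRz \to \exists w (x R^2 w \wedge zRw)).
(F1): fails — 1R3 but no w with 1R²w and 3Rw.
(F2): condition met.
(F3): condition met.
(F4): condition met.
Valid on: (F2), (F3), (F4).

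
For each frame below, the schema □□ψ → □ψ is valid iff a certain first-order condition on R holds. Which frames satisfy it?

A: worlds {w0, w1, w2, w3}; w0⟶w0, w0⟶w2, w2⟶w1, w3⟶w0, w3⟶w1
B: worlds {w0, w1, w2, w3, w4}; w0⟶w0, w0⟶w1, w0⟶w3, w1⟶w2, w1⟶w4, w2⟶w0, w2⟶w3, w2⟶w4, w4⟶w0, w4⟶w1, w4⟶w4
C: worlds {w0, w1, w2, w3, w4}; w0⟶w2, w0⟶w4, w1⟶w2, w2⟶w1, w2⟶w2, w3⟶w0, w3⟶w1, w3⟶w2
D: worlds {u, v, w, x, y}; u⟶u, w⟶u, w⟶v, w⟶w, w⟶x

The schema corresponds to density: ∀x ∀y (Rxy → ∃z (Rxz ∧ Rzy)).
A: fails — Rw3w1 but no z with Rw3z and Rzw1.
B: fails — Rw1w2 but no z with Rw1z and Rzw2.
C: fails — Rw0w4 but no z with Rw0z and Rzw4.
D: holds.

D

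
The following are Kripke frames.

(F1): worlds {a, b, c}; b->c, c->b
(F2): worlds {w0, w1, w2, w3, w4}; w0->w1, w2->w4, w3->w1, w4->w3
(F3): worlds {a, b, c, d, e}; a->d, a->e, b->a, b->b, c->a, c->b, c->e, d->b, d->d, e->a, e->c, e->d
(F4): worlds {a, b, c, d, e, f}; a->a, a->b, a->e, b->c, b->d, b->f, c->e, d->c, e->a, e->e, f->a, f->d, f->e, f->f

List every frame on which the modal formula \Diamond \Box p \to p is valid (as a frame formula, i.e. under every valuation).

The schema corresponds to symmetry: \forall x \forall y (Rxy \to Ryx).
(F1): satisfies the condition.
(F2): fails — Rw2w4 but not Rw4w2.
(F3): fails — Rba but not Rab.
(F4): fails — Rbc but not Rcb.

(F1)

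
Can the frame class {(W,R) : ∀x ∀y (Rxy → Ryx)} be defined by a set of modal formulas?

Yes: it is symmetry, defined by the B schema r → □◇r.
Suppose r→□◇r is valid. Take Rxy and set V(r)={x}. Then r at x, so □◇r at x, so ◇r at y, so some z with Ryz has r; z=x, i.e. Ryx.

Definable; r → □◇r defines it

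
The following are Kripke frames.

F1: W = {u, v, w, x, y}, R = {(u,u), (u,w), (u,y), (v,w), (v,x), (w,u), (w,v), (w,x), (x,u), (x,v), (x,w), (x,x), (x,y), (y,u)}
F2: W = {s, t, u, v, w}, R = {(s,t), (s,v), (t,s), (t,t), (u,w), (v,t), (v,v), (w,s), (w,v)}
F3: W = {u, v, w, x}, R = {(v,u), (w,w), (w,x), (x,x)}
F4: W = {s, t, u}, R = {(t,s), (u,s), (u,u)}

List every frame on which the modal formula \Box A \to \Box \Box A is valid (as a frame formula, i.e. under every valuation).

The schema corresponds to transitivity: \forall x \forall y \forall z (Rxy \wedge Ryz \to Rxz).
F1: fails — Ruw and Rwx but not Rux.
F2: fails — Ruw and Rwv but not Ruv.
F3: ✓.
F4: ✓.

F3, F4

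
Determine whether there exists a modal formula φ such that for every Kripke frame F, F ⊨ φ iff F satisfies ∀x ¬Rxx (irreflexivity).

Not definable by any modal formula

Any modally definable frame class is closed under surjective bounded morphisms.
The 4-cycle (worlds a,b,c,d with a→b→c→d→a) is irreflexive, and the map sending every world to a single reflexive point • is a surjective bounded morphism (forth: every edge maps to (•,•); back: every world has a successor). So any modal formula valid on the 4-cycle is also valid on the reflexive point, which is not irreflexive.
So no modal formula (or set of formulas) defines exactly the irreflexive frames.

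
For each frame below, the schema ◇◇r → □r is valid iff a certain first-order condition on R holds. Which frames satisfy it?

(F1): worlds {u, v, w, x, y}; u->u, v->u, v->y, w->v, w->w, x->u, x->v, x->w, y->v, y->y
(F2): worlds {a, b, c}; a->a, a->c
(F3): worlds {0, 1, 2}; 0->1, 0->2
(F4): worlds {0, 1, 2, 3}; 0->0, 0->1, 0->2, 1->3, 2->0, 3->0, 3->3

(F3)

Frame correspondent (Sahlqvist): ∀x ∀y ∀z ((xR²y ∧ xRz) → ∃w (y = w ∧ z = w)) — i.e. a generalized confluence (Geach) condition.
(F1): fails — vR²u, vRy but u ≠ y.
(F2): fails — aR²a, aRc but a ≠ c.
(F3): condition met.
(F4): fails — 0R²0, 0R1 but 0 ≠ 1.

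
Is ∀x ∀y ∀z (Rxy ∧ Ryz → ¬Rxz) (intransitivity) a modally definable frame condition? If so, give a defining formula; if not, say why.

Not definable by any modal formula

If a class were modally definable it would be closed under surjective bounded morphisms (Goldblatt–Thomason).
The 7-cycle (worlds 0,1,2,3,4,5,6 with 0→1→2→3→4→5→6→0) is intransitive. Mapping every world to a single reflexive point • is a surjective bounded morphism; the reflexive point is not intransitive (R••∧R•• but R••).
So no modal formula (or set of formulas) defines exactly the intransitive frames.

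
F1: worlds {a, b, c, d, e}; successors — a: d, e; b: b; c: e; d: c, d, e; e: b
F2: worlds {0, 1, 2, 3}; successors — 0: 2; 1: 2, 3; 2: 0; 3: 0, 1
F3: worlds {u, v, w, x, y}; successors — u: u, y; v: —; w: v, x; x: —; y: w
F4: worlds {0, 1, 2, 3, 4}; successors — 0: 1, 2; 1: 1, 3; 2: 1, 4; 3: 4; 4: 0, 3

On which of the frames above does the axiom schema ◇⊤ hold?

Frame correspondent (Sahlqvist): ∀x ∃y Rxy — i.e. seriality.
F1: holds.
F2: holds.
F3: fails — world v has no successor.
F4: holds.

F1, F2, F4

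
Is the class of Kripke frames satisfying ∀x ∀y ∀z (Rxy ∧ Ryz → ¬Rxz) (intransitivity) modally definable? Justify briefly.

No

Any modally definable frame class is closed under surjective bounded morphisms.
The 5-cycle (worlds 0,1,2,3,4 with 0→1→2→3→4→0) is intransitive. Mapping every world to a single reflexive point • is a surjective bounded morphism; the reflexive point is not intransitive (R••∧R•• but R••).
Hence intransitivity is not modally definable.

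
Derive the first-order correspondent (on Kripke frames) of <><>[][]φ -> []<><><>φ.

forall x forall y forall z ((x R^2 y & xRz) -> exists w (y R^2 w & z R^3 w))

This is a Sahlqvist (Geach-type) schema ◇^2□^2φ → □^1◇^3φ.
Minimal-valuation argument: fix x; take any y with xR^2y and any z with xR^1z. Set V(φ) to the set of worlds R-reachable from y in exactly 2 steps. Then □^2φ holds at y, so the antecedent holds at x; validity forces ◇^3φ at z, giving a w with zR^3w and yR^2w.
First-order correspondent: forall x forall y forall z ((x R^2 y & xRz) -> exists w (y R^2 w & z R^3 w)).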